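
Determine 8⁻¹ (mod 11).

11 = 1·8 + 3
8 = 2·3 + 2
3 = 1·2 + 1
2 = 2·1 + 0
Back-substituting gives 8·7 ≡ 1 (mod 11).

7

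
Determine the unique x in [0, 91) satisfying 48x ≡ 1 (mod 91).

55

The inverse of 48 mod 91 is 55 (since 48·55 = 2640 ≡ 1).
Multiplying both sides by 55: x ≡ 55·1 = 55 ≡ 55 (mod 91).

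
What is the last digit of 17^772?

1

The units digit of 17^n cycles with period 4: 7, 9, 3, 1, …
772 leaves remainder 0 on division by 4, so 17^772 ends in 1.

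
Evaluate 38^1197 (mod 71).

Successive squares of 38 mod 71: 38^1≡38, 38^2≡24, 38^4≡8, 38^8≡64, 38^16≡49, 38^32≡58, 38^64≡27, 38^128≡19, 38^256≡6, 38^512≡36, 38^1024≡18.
1197 = 1 + 4 + 8 + 32 + 128 + 1024, so 38^1197 ≡ 38·8·64·58·19·18 ≡ 54 (mod 71).

54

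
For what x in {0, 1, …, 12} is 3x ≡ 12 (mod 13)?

4

The inverse of 3 mod 13 is 9 (since 3·9 = 27 ≡ 1).
Multiplying both sides by 9: x ≡ 9·12 = 108 ≡ 4 (mod 13).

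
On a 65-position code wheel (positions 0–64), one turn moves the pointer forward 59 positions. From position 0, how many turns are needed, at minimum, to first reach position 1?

59·54 = 3186 = 49·65 + 1, so 59⁻¹ ≡ 54 (mod 65).

54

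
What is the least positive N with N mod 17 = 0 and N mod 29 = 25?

x ≡ 0 (mod 17) gives x ∈ {0, 17, 34, 51, 68, 85, 102, 119, …}.
The first of these with x mod 29 = 25 is 170.

170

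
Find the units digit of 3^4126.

9

Powers of 3 mod 10 repeat with period 4: 3, 9, 7, 1.
4126 leaves remainder 2 on division by 4, so 3^4126 ends in 9.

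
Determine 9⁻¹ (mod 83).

83 = 9·9 + 2
9 = 4·2 + 1
2 = 2·1 + 0
Back-substituting gives 9·37 ≡ 1 (mod 83).

37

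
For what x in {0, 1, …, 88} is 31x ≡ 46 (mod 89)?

79

31⁻¹ ≡ 23 (mod 89) because 31·23 = 713 = 8·89 + 1.
So x ≡ 23·46 = 1058 ≡ 79 (mod 89).
Check: 31·79 = 2449 = 27·89 + 46.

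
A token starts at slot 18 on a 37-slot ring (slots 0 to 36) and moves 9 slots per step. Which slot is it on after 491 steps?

491·9 = 4419.
4419 = 119·37 + 16, so 4419 mod 37 = 16.
(18 + 16) mod 37 = 34.

34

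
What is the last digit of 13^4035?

Last digits of 3^n: 3, 9, 7, 1 (period 4).
4035 leaves remainder 3 on division by 4, so 13^4035 ends in 7.

7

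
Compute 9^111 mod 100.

By repeated squaring mod 100: 9^1≡9, 9^2≡81, 9^4≡61, 9^8≡21, 9^16≡41, 9^32≡81, 9^64≡61.
111 = 1 + 2 + 4 + 8 + 32 + 64, so 9^111 ≡ 9·81·61·21·81·61 ≡ 9 (mod 100).

9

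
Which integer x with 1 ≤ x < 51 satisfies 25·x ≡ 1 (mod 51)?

51 = 2·25 + 1
25 = 25·1 + 0
Back-substituting gives 25·49 ≡ 1 (mod 51).

49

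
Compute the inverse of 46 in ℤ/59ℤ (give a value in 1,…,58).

59 = 1·46 + 13
46 = 3·13 + 7
13 = 1·7 + 6
7 = 1·6 + 1
6 = 6·1 + 0
Back-substituting gives 46·9 ≡ 1 (mod 59).

9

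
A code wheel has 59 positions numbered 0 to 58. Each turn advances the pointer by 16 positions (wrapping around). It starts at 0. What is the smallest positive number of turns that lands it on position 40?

32

The inverse of 16 mod 59 is 48 (since 16·48 = 768 ≡ 1).
So x ≡ 48·40 = 1920 ≡ 32 (mod 59).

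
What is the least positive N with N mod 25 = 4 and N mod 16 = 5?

229

x ≡ 5 (mod 16) gives x ∈ {5, 21, 37, 53, 69, 85, 101, 117, …}.
The first of these with x mod 25 = 4 is 229.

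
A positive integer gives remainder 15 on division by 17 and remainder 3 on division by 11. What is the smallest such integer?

168

Since 11·14 ≡ 1 (mod 17), take x = 3 + 11·((15−3)·14 mod 17) = 3 + 11·15 = 168.
Check: 168 mod 17 = 15, 168 mod 11 = 3.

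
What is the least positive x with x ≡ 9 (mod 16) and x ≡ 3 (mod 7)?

x ≡ 3 (mod 7) gives x ∈ {3, 10, 17, 24, 31, 38, 45, 52, …}.
The first of these with x mod 16 = 9 is 73.

73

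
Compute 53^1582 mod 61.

3

By repeated squaring mod 61: 53^1≡53, 53^2≡3, 53^4≡9, 53^8≡20, 53^16≡34, 53^32≡58, 53^64≡9, 53^128≡20, 53^256≡34, 53^512≡58, 53^1024≡9.
Since 1582 = 2 + 4 + 8 + 32 + 512 + 1024 in binary, 53^1582 ≡ 3·9·20·58·58·9 ≡ 3 (mod 61).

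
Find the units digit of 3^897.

3

Powers of 3 mod 10 repeat with period 4: 3, 9, 7, 1.
897 mod 4 = 1, so the last digit matches 3^1 = 3.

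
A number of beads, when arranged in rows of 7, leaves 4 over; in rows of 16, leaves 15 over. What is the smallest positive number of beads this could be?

95

Since 16·4 ≡ 1 (mod 7), take x = 15 + 16·((4−15)·4 mod 7) = 15 + 16·5 = 95.
Check: 95 mod 7 = 4, 95 mod 16 = 15.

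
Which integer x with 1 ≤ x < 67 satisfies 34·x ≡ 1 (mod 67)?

34·2 = 68 = 1·67 + 1, so 34⁻¹ ≡ 2 (mod 67).

2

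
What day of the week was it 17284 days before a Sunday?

Saturday

17284 = 2469·7 + 1, so 17284 mod 7 = 1.
Sunday − 1 day → Saturday.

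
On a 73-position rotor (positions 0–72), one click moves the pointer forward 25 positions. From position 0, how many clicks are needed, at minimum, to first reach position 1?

73 = 2·25 + 23
25 = 1·23 + 2
23 = 11·2 + 1
2 = 2·1 + 0
Back-substituting gives 25·38 ≡ 1 (mod 73).

38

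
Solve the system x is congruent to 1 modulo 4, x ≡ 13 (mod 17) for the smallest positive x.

Since 17·1 ≡ 1 (mod 4), take x = 13 + 17·((1−13)·1 mod 4) = 13 + 17·0 = 13.
Check: 13 mod 4 = 1, 13 mod 17 = 13.

13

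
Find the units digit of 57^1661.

Powers of 7 mod 10 repeat with period 4: 7, 9, 3, 1.
1661 mod 4 = 1, so the last digit matches 7^1 = 7.

7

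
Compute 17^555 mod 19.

7

Successive squares of 17 mod 19: 17^1≡17, 17^2≡4, 17^4≡16, 17^8≡9, 17^16≡5, 17^32≡6, 17^64≡17, 17^128≡4, 17^256≡16, 17^512≡9.
555 = 1 + 2 + 8 + 32 + 512, so 17^555 ≡ 17·4·9·6·9 ≡ 7 (mod 19).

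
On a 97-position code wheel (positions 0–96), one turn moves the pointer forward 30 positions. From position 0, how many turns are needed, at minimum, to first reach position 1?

30·55 = 1650 = 17·97 + 1, so 30⁻¹ ≡ 55 (mod 97).

55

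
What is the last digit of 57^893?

7

The units digit of 57^n cycles with period 4: 7, 9, 3, 1, …
893 leaves remainder 1 on division by 4, so 57^893 ends in 7.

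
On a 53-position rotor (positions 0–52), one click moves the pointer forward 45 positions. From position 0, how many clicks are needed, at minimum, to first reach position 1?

45·33 = 1485 = 28·53 + 1, so 45⁻¹ ≡ 33 (mod 53).

33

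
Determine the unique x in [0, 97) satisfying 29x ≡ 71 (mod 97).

29⁻¹ ≡ 87 (mod 97) because 29·87 = 2523 = 26·97 + 1.
Multiplying both sides by 87: x ≡ 87·71 = 6177 ≡ 66 (mod 97).
Check: 29·66 = 1914 = 19·97 + 71.

66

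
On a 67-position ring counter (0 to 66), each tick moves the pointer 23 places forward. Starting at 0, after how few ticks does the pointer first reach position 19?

The inverse of 23 mod 67 is 35 (since 23·35 = 805 ≡ 1).
So x ≡ 35·19 = 665 ≡ 62 (mod 67).

62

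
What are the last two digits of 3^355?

Successive squares of 3 mod 100: 3^1≡3, 3^2≡9, 3^4≡81, 3^8≡61, 3^16≡21, 3^32≡41, 3^64≡81, 3^128≡61, 3^256≡21.
Since 355 = 1 + 2 + 32 + 64 + 256 in binary, 3^355 ≡ 3·9·41·81·21 ≡ 7 (mod 100).

07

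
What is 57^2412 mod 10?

1

Powers of 7 mod 10 repeat with period 4: 7, 9, 3, 1.
2412 mod 4 = 0, so the last digit matches 7^4 = 1.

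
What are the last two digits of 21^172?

By repeated squaring mod 100: 21^1≡21, 21^2≡41, 21^4≡81, 21^8≡61, 21^16≡21, 21^32≡41, 21^64≡81, 21^128≡61.
Since 172 = 4 + 8 + 32 + 128 in binary, 21^172 ≡ 81·61·41·61 ≡ 41 (mod 100).

41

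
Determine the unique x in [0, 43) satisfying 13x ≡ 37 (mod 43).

26

13⁻¹ ≡ 10 (mod 43) because 13·10 = 130 = 3·43 + 1.
Multiplying both sides by 10: x ≡ 10·37 = 370 ≡ 26 (mod 43).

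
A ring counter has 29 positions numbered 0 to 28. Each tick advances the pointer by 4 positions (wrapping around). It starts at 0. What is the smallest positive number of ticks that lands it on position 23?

The inverse of 4 mod 29 is 22 (since 4·22 = 88 ≡ 1).
So x ≡ 22·23 = 506 ≡ 13 (mod 29).

13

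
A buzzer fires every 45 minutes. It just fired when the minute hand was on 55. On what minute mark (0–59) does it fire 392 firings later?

392·45 = 17640.
17640 = 294·60 + 0, so 17640 mod 60 = 0.
(55 + 0) mod 60 = 55.

55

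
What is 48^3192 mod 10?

6

Last digits of 8^n: 8, 4, 2, 6 (period 4).
3192 leaves remainder 0 on division by 4, so 48^3192 ends in 6.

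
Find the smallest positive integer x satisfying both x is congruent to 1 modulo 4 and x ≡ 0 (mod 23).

Since 23·3 ≡ 1 (mod 4), take x = 0 + 23·((1−0)·3 mod 4) = 0 + 23·3 = 69.
Check: 69 mod 4 = 1, 69 mod 23 = 0.

69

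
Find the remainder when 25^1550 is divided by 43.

10

By repeated squaring mod 43: 25^1≡25, 25^2≡23, 25^4≡13, 25^8≡40, 25^16≡9, 25^32≡38, 25^64≡25, 25^128≡23, 25^256≡13, 25^512≡40, 25^1024≡9.
Since 1550 = 2 + 4 + 8 + 512 + 1024 in binary, 25^1550 ≡ 23·13·40·40·9 ≡ 10 (mod 43).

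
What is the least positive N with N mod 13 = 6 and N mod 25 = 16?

Since 25·12 ≡ 1 (mod 13), take x = 16 + 25·((6−16)·12 mod 13) = 16 + 25·10 = 266.
Check: 266 mod 13 = 6, 266 mod 25 = 16.

266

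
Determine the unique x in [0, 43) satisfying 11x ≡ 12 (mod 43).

5

The inverse of 11 mod 43 is 4 (since 11·4 = 44 ≡ 1).
Multiplying both sides by 4: x ≡ 4·12 = 48 ≡ 5 (mod 43).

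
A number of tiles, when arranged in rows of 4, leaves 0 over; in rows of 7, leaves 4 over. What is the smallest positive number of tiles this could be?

4

x ≡ 0 (mod 4) gives x ∈ {0, 4}.
The first of these with x mod 7 = 4 is 4.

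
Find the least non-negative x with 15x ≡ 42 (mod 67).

43

15⁻¹ ≡ 9 (mod 67) because 15·9 = 135 = 2·67 + 1.
Multiplying both sides by 9: x ≡ 9·42 = 378 ≡ 43 (mod 67).
Check: 15·43 = 645 = 9·67 + 42.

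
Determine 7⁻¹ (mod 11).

7·8 = 56 = 5·11 + 1, so 7⁻¹ ≡ 8 (mod 11).

8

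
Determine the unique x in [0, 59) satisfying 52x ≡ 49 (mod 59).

52

The inverse of 52 mod 59 is 42 (since 52·42 = 2184 ≡ 1).
Multiplying both sides by 42: x ≡ 42·49 = 2058 ≡ 52 (mod 59).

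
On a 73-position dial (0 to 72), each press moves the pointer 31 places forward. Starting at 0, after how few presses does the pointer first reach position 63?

35

31⁻¹ ≡ 33 (mod 73) because 31·33 = 1023 = 14·73 + 1.
So x ≡ 33·63 = 2079 ≡ 35 (mod 73).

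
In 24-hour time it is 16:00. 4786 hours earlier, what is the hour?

4786 − 199·24 = 10, so 4786 ≡ 10 (mod 24).
(16 − 10) mod 24 = 6.

6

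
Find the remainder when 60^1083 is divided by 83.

By repeated squaring mod 83: 60^1≡60, 60^2≡31, 60^4≡48, 60^8≡63, 60^16≡68, 60^32≡59, 60^64≡78, 60^128≡25, 60^256≡44, 60^512≡27, 60^1024≡65.
1083 = 1 + 2 + 8 + 16 + 32 + 1024, so 60^1083 ≡ 60·31·63·68·59·65 ≡ 13 (mod 83).

13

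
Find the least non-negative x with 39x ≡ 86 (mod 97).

39⁻¹ ≡ 5 (mod 97) because 39·5 = 195 = 2·97 + 1.
Multiplying both sides by 5: x ≡ 5·86 = 430 ≡ 42 (mod 97).
Check: 39·42 = 1638 = 16·97 + 86.

42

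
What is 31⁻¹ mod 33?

16

33 = 1·31 + 2
31 = 15·2 + 1
2 = 2·1 + 0
Back-substituting gives 31·16 ≡ 1 (mod 33).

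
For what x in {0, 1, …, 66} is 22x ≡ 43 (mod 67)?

5

22⁻¹ ≡ 64 (mod 67) because 22·64 = 1408 = 21·67 + 1.
Multiplying both sides by 64: x ≡ 64·43 = 2752 ≡ 5 (mod 67).
Check: 22·5 = 110 = 1·67 + 43.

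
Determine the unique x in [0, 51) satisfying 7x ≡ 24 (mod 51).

18

The inverse of 7 mod 51 is 22 (since 7·22 = 154 ≡ 1).
So x ≡ 22·24 = 528 ≡ 18 (mod 51).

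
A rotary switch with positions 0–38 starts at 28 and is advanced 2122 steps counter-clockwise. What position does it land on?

Dividing 2122 by 39 gives quotient 54 and remainder 16.
(28 − 16) mod 39 = 12.

12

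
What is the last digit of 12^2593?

2

Last digits of 2^n: 2, 4, 8, 6 (period 4).
2593 leaves remainder 1 on division by 4, so 12^2593 ends in 2.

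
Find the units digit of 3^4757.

3

The units digit of 3^n cycles with period 4: 3, 9, 7, 1, …
4757 mod 4 = 1, so the last digit matches 3^1 = 3.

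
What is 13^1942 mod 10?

9

Powers of 3 mod 10 repeat with period 4: 3, 9, 7, 1.
1942 leaves remainder 2 on division by 4, so 13^1942 ends in 9.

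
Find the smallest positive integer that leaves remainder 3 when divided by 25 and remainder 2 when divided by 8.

178

x ≡ 2 (mod 8) gives x ∈ {2, 10, 18, 26, 34, 42, 50, 58, …}.
The first of these with x mod 25 = 3 is 178.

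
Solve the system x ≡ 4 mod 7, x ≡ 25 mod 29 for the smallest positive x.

Since 29·1 ≡ 1 (mod 7), take x = 25 + 29·((4−25)·1 mod 7) = 25 + 29·0 = 25.
Check: 25 mod 7 = 4, 25 mod 29 = 25.

25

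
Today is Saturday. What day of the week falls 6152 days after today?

Dividing 6152 by 7 gives quotient 878 and remainder 6.
Saturday + 6 days → Friday.

Friday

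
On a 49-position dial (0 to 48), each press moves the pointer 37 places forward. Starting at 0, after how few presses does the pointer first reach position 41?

17

37⁻¹ ≡ 4 (mod 49) because 37·4 = 148 = 3·49 + 1.
So x ≡ 4·41 = 164 ≡ 17 (mod 49).
Check: 37·17 = 629 = 12·49 + 41.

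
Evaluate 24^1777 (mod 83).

By repeated squaring mod 83: 24^1≡24, 24^2≡78, 24^4≡25, 24^8≡44, 24^16≡27, 24^32≡65, 24^64≡75, 24^128≡64, 24^256≡29, 24^512≡11, 24^1024≡38.
1777 = 1 + 16 + 32 + 64 + 128 + 512 + 1024, so 24^1777 ≡ 24·27·65·75·64·11·38 ≡ 22 (mod 83).

22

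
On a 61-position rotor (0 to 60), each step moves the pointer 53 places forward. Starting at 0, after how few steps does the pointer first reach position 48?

55

The inverse of 53 mod 61 is 38 (since 53·38 = 2014 ≡ 1).
Multiplying both sides by 38: x ≡ 38·48 = 1824 ≡ 55 (mod 61).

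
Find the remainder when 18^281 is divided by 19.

By repeated squaring mod 19: 18^1≡18, 18^2≡1, 18^4≡1, 18^8≡1, 18^16≡1, 18^32≡1, 18^64≡1, 18^128≡1, 18^256≡1.
281 = 1 + 8 + 16 + 256, so 18^281 ≡ 18·1·1·1 ≡ 18 (mod 19).

18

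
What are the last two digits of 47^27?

63

Square-and-reduce mod 100: 47^1≡47, 47^2≡9, 47^4≡81, 47^8≡61, 47^16≡21.
27 = 1 + 2 + 8 + 16, so 47^27 ≡ 47·9·61·21 ≡ 63 (mod 100).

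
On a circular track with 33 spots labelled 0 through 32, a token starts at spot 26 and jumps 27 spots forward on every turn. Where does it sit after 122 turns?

20

122·27 = 3294.
3294 mod 33 = 27 (since 99·33 = 3267).
(26 + 27) mod 33 = 20.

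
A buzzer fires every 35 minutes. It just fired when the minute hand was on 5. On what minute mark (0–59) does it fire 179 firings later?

30

179·35 = 6265.
6265 = 104·60 + 25, so 6265 mod 60 = 25.
(5 + 25) mod 60 = 30.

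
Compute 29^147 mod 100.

9

Successive squares of 29 mod 100: 29^1≡29, 29^2≡41, 29^4≡81, 29^8≡61, 29^16≡21, 29^32≡41, 29^64≡81, 29^128≡61.
147 = 1 + 2 + 16 + 128, so 29^147 ≡ 29·41·21·61 ≡ 9 (mod 100).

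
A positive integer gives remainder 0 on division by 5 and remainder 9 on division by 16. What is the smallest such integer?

x ≡ 0 (mod 5) gives x ∈ {0, 5, 10, 15, 20, 25}.
The first of these with x mod 16 = 9 is 25.

25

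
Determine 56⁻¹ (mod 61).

61 = 1·56 + 5
56 = 11·5 + 1
5 = 5·1 + 0
Back-substituting gives 56·12 ≡ 1 (mod 61).

12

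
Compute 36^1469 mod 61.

Square-and-reduce mod 61: 36^1≡36, 36^2≡15, 36^4≡42, 36^8≡56, 36^16≡25, 36^32≡15, 36^64≡42, 36^128≡56, 36^256≡25, 36^512≡15, 36^1024≡42.
Since 1469 = 1 + 4 + 8 + 16 + 32 + 128 + 256 + 1024 in binary, 36^1469 ≡ 36·42·56·25·15·56·25·42 ≡ 39 (mod 61).

39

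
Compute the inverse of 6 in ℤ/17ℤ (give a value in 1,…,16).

6·3 = 18 = 1·17 + 1, so 6⁻¹ ≡ 3 (mod 17).

3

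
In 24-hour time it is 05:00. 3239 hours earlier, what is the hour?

3239 = 134·24 + 23, so 3239 mod 24 = 23.
(5 − 23) mod 24 = 6.

6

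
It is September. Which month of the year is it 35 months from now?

August

35 − 2·12 = 11, so 35 ≡ 11 (mod 12).
September + 11 months → August.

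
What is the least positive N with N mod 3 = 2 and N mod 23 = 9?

Since 23·2 ≡ 1 (mod 3), take x = 9 + 23·((2−9)·2 mod 3) = 9 + 23·1 = 32.
Check: 32 mod 3 = 2, 32 mod 23 = 9.

32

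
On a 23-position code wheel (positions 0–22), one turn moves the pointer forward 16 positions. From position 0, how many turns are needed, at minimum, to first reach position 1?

23 = 1·16 + 7
16 = 2·7 + 2
7 = 3·2 + 1
2 = 2·1 + 0
Back-substituting gives 16·13 ≡ 1 (mod 23).

13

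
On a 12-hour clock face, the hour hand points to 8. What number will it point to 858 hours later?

2

858 mod 12 = 6 (since 71·12 = 852).
8 + 6 → 2 on a 12-hour dial.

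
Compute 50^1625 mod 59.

Square-and-reduce mod 59: 50^1≡50, 50^2≡22, 50^4≡12, 50^8≡26, 50^16≡27, 50^32≡21, 50^64≡28, 50^128≡17, 50^256≡53, 50^512≡36, 50^1024≡57.
1625 = 1 + 8 + 16 + 64 + 512 + 1024, so 50^1625 ≡ 50·26·27·28·36·57 ≡ 50 (mod 59).

50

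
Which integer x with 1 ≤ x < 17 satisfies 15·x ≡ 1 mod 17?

8

17 = 1·15 + 2
15 = 7·2 + 1
2 = 2·1 + 0
Back-substituting gives 15·8 ≡ 1 (mod 17).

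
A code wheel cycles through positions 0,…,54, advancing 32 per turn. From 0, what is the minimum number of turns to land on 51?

The inverse of 32 mod 55 is 43 (since 32·43 = 1376 ≡ 1).
So x ≡ 43·51 = 2193 ≡ 48 (mod 55).
Check: 32·48 = 1536 = 27·55 + 51.

48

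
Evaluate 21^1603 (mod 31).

Square-and-reduce mod 31: 21^1≡21, 21^2≡7, 21^4≡18, 21^8≡14, 21^16≡10, 21^32≡7, 21^64≡18, 21^128≡14, 21^256≡10, 21^512≡7, 21^1024≡18.
1603 = 1 + 2 + 64 + 512 + 1024, so 21^1603 ≡ 21·7·18·7·18 ≡ 22 (mod 31).

22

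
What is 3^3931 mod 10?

7

Last digits of 3^n: 3, 9, 7, 1 (period 4).
3931 mod 4 = 3, so the last digit matches 3^3 = 7.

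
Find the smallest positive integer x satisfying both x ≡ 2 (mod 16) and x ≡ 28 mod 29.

434

x ≡ 2 (mod 16) gives x ∈ {2, 18, 34, 50, 66, 82, 98, 114, …}.
The first of these with x mod 29 = 28 is 434.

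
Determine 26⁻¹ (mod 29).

19

29 = 1·26 + 3
26 = 8·3 + 2
3 = 1·2 + 1
2 = 2·1 + 0
Back-substituting gives 26·19 ≡ 1 (mod 29).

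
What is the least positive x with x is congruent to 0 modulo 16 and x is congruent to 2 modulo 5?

x ≡ 2 (mod 5) gives x ∈ {2, 7, 12, 17, 22, 27, 32}.
The first of these with x mod 16 = 0 is 32.

32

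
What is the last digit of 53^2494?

9

Last digits of 3^n: 3, 9, 7, 1 (period 4).
2494 leaves remainder 2 on division by 4, so 53^2494 ends in 9.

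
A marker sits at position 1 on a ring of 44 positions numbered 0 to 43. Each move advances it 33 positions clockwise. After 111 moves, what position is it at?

111·33 = 3663.
3663 = 83·44 + 11, so 3663 mod 44 = 11.
(1 + 11) mod 44 = 12.

12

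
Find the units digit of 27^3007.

3

Powers of 7 mod 10 repeat with period 4: 7, 9, 3, 1.
3007 mod 4 = 3, so the last digit matches 7^3 = 3.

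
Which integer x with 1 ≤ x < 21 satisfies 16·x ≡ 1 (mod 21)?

16·4 = 64 = 3·21 + 1, so 16⁻¹ ≡ 4 (mod 21).

4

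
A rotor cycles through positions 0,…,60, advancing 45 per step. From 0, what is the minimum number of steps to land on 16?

The inverse of 45 mod 61 is 19 (since 45·19 = 855 ≡ 1).
Multiplying both sides by 19: x ≡ 19·16 = 304 ≡ 60 (mod 61).

60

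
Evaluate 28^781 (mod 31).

Square-and-reduce mod 31: 28^1≡28, 28^2≡9, 28^4≡19, 28^8≡20, 28^16≡28, 28^32≡9, 28^64≡19, 28^128≡20, 28^256≡28, 28^512≡9.
781 = 1 + 4 + 8 + 256 + 512, so 28^781 ≡ 28·19·20·28·9 ≡ 28 (mod 31).

28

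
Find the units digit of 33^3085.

The units digit of 33^n cycles with period 4: 3, 9, 7, 1, …
3085 mod 4 = 1, so the last digit matches 3^1 = 3.

3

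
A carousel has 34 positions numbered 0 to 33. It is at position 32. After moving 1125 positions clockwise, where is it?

1125 − 33·34 = 3, so 1125 ≡ 3 (mod 34).
(32 + 3) mod 34 = 1.

1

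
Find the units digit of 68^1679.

Last digits of 8^n: 8, 4, 2, 6 (period 4).
1679 mod 4 = 3, so the last digit matches 8^3 = 2.

2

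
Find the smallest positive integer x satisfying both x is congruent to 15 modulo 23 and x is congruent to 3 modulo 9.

x ≡ 3 (mod 9) gives x ∈ {3, 12, 21, 30, 39, 48, 57, 66, …}.
The first of these with x mod 23 = 15 is 84.

84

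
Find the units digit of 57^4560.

1

The units digit of 57^n cycles with period 4: 7, 9, 3, 1, …
4560 mod 4 = 0, so the last digit matches 7^4 = 1.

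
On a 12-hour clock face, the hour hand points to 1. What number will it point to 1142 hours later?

3

1142 mod 12 = 2 (since 95·12 = 1140).
1 + 2 → 3 on a 12-hour dial.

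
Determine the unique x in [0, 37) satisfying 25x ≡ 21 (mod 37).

26

25⁻¹ ≡ 3 (mod 37) because 25·3 = 75 = 2·37 + 1.
Multiplying both sides by 3: x ≡ 3·21 = 63 ≡ 26 (mod 37).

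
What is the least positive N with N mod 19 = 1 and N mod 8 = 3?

x ≡ 3 (mod 8) gives x ∈ {3, 11, 19, 27, 35, 43, 51, 59, …}.
The first of these with x mod 19 = 1 is 115.

115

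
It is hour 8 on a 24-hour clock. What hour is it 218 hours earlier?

6

Dividing 218 by 24 gives quotient 9 and remainder 2.
(8 − 2) mod 24 = 6.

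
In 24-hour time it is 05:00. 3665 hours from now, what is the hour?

22

3665 = 152·24 + 17, so 3665 mod 24 = 17.
(5 + 17) mod 24 = 22.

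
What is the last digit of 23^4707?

Powers of 3 mod 10 repeat with period 4: 3, 9, 7, 1.
4707 mod 4 = 3, so the last digit matches 3^3 = 7.

7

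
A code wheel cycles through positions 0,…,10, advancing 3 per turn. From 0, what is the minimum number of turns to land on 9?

3

The inverse of 3 mod 11 is 4 (since 3·4 = 12 ≡ 1).
Multiplying both sides by 4: x ≡ 4·9 = 36 ≡ 3 (mod 11).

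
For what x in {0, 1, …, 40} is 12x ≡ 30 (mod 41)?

12⁻¹ ≡ 24 (mod 41) because 12·24 = 288 = 7·41 + 1.
Multiplying both sides by 24: x ≡ 24·30 = 720 ≡ 23 (mod 41).

23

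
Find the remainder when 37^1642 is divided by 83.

By repeated squaring mod 83: 37^1≡37, 37^2≡41, 37^4≡21, 37^8≡26, 37^16≡12, 37^32≡61, 37^64≡69, 37^128≡30, 37^256≡70, 37^512≡3, 37^1024≡9.
1642 = 2 + 8 + 32 + 64 + 512 + 1024, so 37^1642 ≡ 41·26·61·69·3·9 ≡ 41 (mod 83).

41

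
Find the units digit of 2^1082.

4

Last digits of 2^n: 2, 4, 8, 6 (period 4).
1082 mod 4 = 2, so the last digit matches 2^2 = 4.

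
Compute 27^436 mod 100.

Square-and-reduce mod 100: 27^1≡27, 27^2≡29, 27^4≡41, 27^8≡81, 27^16≡61, 27^32≡21, 27^64≡41, 27^128≡81, 27^256≡61.
Since 436 = 4 + 16 + 32 + 128 + 256 in binary, 27^436 ≡ 41·61·21·81·61 ≡ 61 (mod 100).

61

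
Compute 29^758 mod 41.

2

Successive squares of 29 mod 41: 29^1≡29, 29^2≡21, 29^4≡31, 29^8≡18, 29^16≡37, 29^32≡16, 29^64≡10, 29^128≡18, 29^256≡37, 29^512≡16.
758 = 2 + 4 + 16 + 32 + 64 + 128 + 512, so 29^758 ≡ 21·31·37·16·10·18·16 ≡ 2 (mod 41).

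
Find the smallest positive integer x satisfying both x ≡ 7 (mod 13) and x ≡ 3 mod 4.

Since 4·10 ≡ 1 (mod 13), take x = 3 + 4·((7−3)·10 mod 13) = 3 + 4·1 = 7.
Check: 7 mod 13 = 7, 7 mod 4 = 3.

7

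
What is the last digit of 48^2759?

2

Last digits of 8^n: 8, 4, 2, 6 (period 4).
2759 mod 4 = 3, so the last digit matches 8^3 = 2.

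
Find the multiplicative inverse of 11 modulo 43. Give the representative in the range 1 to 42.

11·4 = 44 = 1·43 + 1, so 11⁻¹ ≡ 4 (mod 43).

4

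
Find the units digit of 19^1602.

Powers of 9 mod 10 repeat with period 2: 9, 1.
1602 leaves remainder 0 on division by 2, so 19^1602 ends in 1.

1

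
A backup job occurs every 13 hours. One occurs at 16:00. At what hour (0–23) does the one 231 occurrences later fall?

19

231·13 = 3003.
3003 mod 24 = 3 (since 125·24 = 3000).
(16 + 3) mod 24 = 19.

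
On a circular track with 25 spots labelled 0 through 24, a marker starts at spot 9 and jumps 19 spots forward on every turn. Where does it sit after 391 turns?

13

391·19 = 7429.
7429 = 297·25 + 4, so 7429 mod 25 = 4.
(9 + 4) mod 25 = 13.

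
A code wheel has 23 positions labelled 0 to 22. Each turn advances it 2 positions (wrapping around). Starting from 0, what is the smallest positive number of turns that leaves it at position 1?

12

2·12 = 24 = 1·23 + 1, so 2⁻¹ ≡ 12 (mod 23).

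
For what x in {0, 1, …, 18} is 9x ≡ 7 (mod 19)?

5

The inverse of 9 mod 19 is 17 (since 9·17 = 153 ≡ 1).
Multiplying both sides by 17: x ≡ 17·7 = 119 ≡ 5 (mod 19).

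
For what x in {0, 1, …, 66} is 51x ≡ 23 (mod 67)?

The inverse of 51 mod 67 is 46 (since 51·46 = 2346 ≡ 1).
So x ≡ 46·23 = 1058 ≡ 53 (mod 67).

53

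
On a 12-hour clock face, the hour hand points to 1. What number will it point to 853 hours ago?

12

853 = 71·12 + 1, so 853 mod 12 = 1.
1 − 1 → 12 on a 12-hour dial.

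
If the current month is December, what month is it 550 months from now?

Dividing 550 by 12 gives quotient 45 and remainder 10.
December + 10 months → October.

October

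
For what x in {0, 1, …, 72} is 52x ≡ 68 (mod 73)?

52⁻¹ ≡ 66 (mod 73) because 52·66 = 3432 = 47·73 + 1.
So x ≡ 66·68 = 4488 ≡ 35 (mod 73).

35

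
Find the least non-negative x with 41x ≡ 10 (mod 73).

The inverse of 41 mod 73 is 57 (since 41·57 = 2337 ≡ 1).
Multiplying both sides by 57: x ≡ 57·10 = 570 ≡ 59 (mod 73).
Check: 41·59 = 2419 = 33·73 + 10.

59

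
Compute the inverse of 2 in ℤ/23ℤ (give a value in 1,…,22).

23 = 11·2 + 1
2 = 2·1 + 0
Back-substituting gives 2·12 ≡ 1 (mod 23).

12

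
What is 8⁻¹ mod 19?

12

8·12 = 96 = 5·19 + 1, so 8⁻¹ ≡ 12 (mod 19).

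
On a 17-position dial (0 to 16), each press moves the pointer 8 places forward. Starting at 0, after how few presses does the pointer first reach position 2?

13

8⁻¹ ≡ 15 (mod 17) because 8·15 = 120 = 7·17 + 1.
Multiplying both sides by 15: x ≡ 15·2 = 30 ≡ 13 (mod 17).
Check: 8·13 = 104 = 6·17 + 2.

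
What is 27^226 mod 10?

Last digits of 7^n: 7, 9, 3, 1 (period 4).
226 leaves remainder 2 on division by 4, so 27^226 ends in 9.

9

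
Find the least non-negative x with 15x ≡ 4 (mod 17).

15

15⁻¹ ≡ 8 (mod 17) because 15·8 = 120 = 7·17 + 1.
So x ≡ 8·4 = 32 ≡ 15 (mod 17).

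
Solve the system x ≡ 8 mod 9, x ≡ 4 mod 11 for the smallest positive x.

26

x ≡ 8 (mod 9) gives x ∈ {8, 17, 26}.
The first of these with x mod 11 = 4 is 26.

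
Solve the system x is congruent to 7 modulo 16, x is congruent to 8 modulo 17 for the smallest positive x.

263

x ≡ 7 (mod 16) gives x ∈ {7, 23, 39, 55, 71, 87, 103, 119, …}.
The first of these with x mod 17 = 8 is 263.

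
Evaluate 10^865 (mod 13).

Square-and-reduce mod 13: 10^1≡10, 10^2≡9, 10^4≡3, 10^8≡9, 10^16≡3, 10^32≡9, 10^64≡3, 10^128≡9, 10^256≡3, 10^512≡9.
865 = 1 + 32 + 64 + 256 + 512, so 10^865 ≡ 10·9·3·3·9 ≡ 10 (mod 13).

10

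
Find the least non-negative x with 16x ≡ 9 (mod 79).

The inverse of 16 mod 79 is 5 (since 16·5 = 80 ≡ 1).
So x ≡ 5·9 = 45 ≡ 45 (mod 79).

45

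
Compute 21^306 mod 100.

Successive squares of 21 mod 100: 21^1≡21, 21^2≡41, 21^4≡81, 21^8≡61, 21^16≡21, 21^32≡41, 21^64≡81, 21^128≡61, 21^256≡21.
Since 306 = 2 + 16 + 32 + 256 in binary, 21^306 ≡ 41·21·41·21 ≡ 21 (mod 100).

21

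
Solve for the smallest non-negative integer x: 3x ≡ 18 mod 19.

The inverse of 3 mod 19 is 13 (since 3·13 = 39 ≡ 1).
So x ≡ 13·18 = 234 ≡ 6 (mod 19).

6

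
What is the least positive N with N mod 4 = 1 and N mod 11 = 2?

13

Since 11·3 ≡ 1 (mod 4), take x = 2 + 11·((1−2)·3 mod 4) = 2 + 11·1 = 13.
Check: 13 mod 4 = 1, 13 mod 11 = 2.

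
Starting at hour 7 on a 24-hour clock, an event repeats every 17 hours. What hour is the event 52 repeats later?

3

52·17 = 884.
884 mod 24 = 20 (since 36·24 = 864).
(7 + 20) mod 24 = 3.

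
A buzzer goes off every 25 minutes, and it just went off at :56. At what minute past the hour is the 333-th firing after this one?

41

333·25 = 8325.
8325 − 138·60 = 45, so 8325 ≡ 45 (mod 60).
(56 + 45) mod 60 = 41.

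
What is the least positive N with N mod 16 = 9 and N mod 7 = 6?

Since 7·7 ≡ 1 (mod 16), take x = 6 + 7·((9−6)·7 mod 16) = 6 + 7·5 = 41.
Check: 41 mod 16 = 9, 41 mod 7 = 6.

41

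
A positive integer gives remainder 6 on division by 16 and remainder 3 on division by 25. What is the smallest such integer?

278

x ≡ 6 (mod 16) gives x ∈ {6, 22, 38, 54, 70, 86, 102, 118, …}.
The first of these with x mod 25 = 3 is 278.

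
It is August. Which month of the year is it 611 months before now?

611 mod 12 = 11 (since 50·12 = 600).
August − 11 months → September.

September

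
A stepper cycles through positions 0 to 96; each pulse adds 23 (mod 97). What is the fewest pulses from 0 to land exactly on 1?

97 = 4·23 + 5
23 = 4·5 + 3
5 = 1·3 + 2
3 = 1·2 + 1
2 = 2·1 + 0
Back-substituting gives 23·38 ≡ 1 (mod 97).

38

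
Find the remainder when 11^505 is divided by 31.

Successive squares of 11 mod 31: 11^1≡11, 11^2≡28, 11^4≡9, 11^8≡19, 11^16≡20, 11^32≡28, 11^64≡9, 11^128≡19, 11^256≡20.
Since 505 = 1 + 8 + 16 + 32 + 64 + 128 + 256 in binary, 11^505 ≡ 11·19·20·28·9·19·20 ≡ 26 (mod 31).

26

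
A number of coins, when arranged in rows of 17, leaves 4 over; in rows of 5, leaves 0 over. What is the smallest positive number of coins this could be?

55

x ≡ 0 (mod 5) gives x ∈ {0, 5, 10, 15, 20, 25, 30, 35, …}.
The first of these with x mod 17 = 4 is 55.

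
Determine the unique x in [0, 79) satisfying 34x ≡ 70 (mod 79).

The inverse of 34 mod 79 is 7 (since 34·7 = 238 ≡ 1).
So x ≡ 7·70 = 490 ≡ 16 (mod 79).

16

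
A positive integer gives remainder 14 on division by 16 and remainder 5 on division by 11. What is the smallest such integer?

x ≡ 5 (mod 11) gives x ∈ {5, 16, 27, 38, 49, 60, 71, 82, …}.
The first of these with x mod 16 = 14 is 126.

126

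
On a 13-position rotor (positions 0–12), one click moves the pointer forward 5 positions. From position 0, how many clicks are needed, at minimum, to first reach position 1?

8

13 = 2·5 + 3
5 = 1·3 + 2
3 = 1·2 + 1
2 = 2·1 + 0
Back-substituting gives 5·8 ≡ 1 (mod 13).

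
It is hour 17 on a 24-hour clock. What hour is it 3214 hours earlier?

19

3214 − 133·24 = 22, so 3214 ≡ 22 (mod 24).
(17 − 22) mod 24 = 19.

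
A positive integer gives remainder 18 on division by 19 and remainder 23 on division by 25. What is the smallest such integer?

Since 25·16 ≡ 1 (mod 19), take x = 23 + 25·((18−23)·16 mod 19) = 23 + 25·15 = 398.
Check: 398 mod 19 = 18, 398 mod 25 = 23.

398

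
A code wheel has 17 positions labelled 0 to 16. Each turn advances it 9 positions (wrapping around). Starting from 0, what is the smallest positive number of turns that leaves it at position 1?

2

17 = 1·9 + 8
9 = 1·8 + 1
8 = 8·1 + 0
Back-substituting gives 9·2 ≡ 1 (mod 17).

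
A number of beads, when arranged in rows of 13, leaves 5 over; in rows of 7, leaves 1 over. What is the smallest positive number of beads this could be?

x ≡ 1 (mod 7) gives x ∈ {1, 8, 15, 22, 29, 36, 43, 50, …}.
The first of these with x mod 13 = 5 is 57.

57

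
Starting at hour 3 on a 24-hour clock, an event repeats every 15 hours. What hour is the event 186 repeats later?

186·15 = 2790.
Dividing 2790 by 24 gives quotient 116 and remainder 6.
(3 + 6) mod 24 = 9.

9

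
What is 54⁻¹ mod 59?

47

59 = 1·54 + 5
54 = 10·5 + 4
5 = 1·4 + 1
4 = 4·1 + 0
Back-substituting gives 54·47 ≡ 1 (mod 59).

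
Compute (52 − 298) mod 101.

57

298 = 2·101 + 96, so 298 mod 101 = 96.
(52 − 96) mod 101 = 57.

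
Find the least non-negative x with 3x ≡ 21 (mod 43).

7

3⁻¹ ≡ 29 (mod 43) because 3·29 = 87 = 2·43 + 1.
So x ≡ 29·21 = 609 ≡ 7 (mod 43).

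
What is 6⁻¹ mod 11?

11 = 1·6 + 5
6 = 1·5 + 1
5 = 5·1 + 0
Back-substituting gives 6·2 ≡ 1 (mod 11).

2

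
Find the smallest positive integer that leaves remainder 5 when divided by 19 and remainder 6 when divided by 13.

x ≡ 6 (mod 13) gives x ∈ {6, 19, 32, 45, 58, 71, 84, 97, …}.
The first of these with x mod 19 = 5 is 214.

214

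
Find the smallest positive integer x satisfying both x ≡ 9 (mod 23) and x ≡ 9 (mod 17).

Since 17·19 ≡ 1 (mod 23), take x = 9 + 17·((9−9)·19 mod 23) = 9 + 17·0 = 9.
Check: 9 mod 23 = 9, 9 mod 17 = 9.

9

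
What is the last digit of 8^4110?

Powers of 8 mod 10 repeat with period 4: 8, 4, 2, 6.
4110 mod 4 = 2, so the last digit matches 8^2 = 4.

4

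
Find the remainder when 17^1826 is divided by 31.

9

Successive squares of 17 mod 31: 17^1≡17, 17^2≡10, 17^4≡7, 17^8≡18, 17^16≡14, 17^32≡10, 17^64≡7, 17^128≡18, 17^256≡14, 17^512≡10, 17^1024≡7.
Since 1826 = 2 + 32 + 256 + 512 + 1024 in binary, 17^1826 ≡ 10·10·14·10·7 ≡ 9 (mod 31).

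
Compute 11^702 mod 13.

By repeated squaring mod 13: 11^1≡11, 11^2≡4, 11^4≡3, 11^8≡9, 11^16≡3, 11^32≡9, 11^64≡3, 11^128≡9, 11^256≡3, 11^512≡9.
702 = 2 + 4 + 8 + 16 + 32 + 128 + 512, so 11^702 ≡ 4·3·9·3·9·9·9 ≡ 12 (mod 13).

12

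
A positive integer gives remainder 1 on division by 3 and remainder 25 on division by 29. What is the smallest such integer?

x ≡ 1 (mod 3) gives x ∈ {1, 4, 7, 10, 13, 16, 19, 22, …}.
The first of these with x mod 29 = 25 is 25.

25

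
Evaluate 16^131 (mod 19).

4

Square-and-reduce mod 19: 16^1≡16, 16^2≡9, 16^4≡5, 16^8≡6, 16^16≡17, 16^32≡4, 16^64≡16, 16^128≡9.
131 = 1 + 2 + 128, so 16^131 ≡ 16·9·9 ≡ 4 (mod 19).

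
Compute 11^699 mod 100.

By repeated squaring mod 100: 11^1≡11, 11^2≡21, 11^4≡41, 11^8≡81, 11^16≡61, 11^32≡21, 11^64≡41, 11^128≡81, 11^256≡61, 11^512≡21.
Since 699 = 1 + 2 + 8 + 16 + 32 + 128 + 512 in binary, 11^699 ≡ 11·21·81·61·21·81·21 ≡ 91 (mod 100).

91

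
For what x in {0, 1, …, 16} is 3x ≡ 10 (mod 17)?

3⁻¹ ≡ 6 (mod 17) because 3·6 = 18 = 1·17 + 1.
Multiplying both sides by 6: x ≡ 6·10 = 60 ≡ 9 (mod 17).
Check: 3·9 = 27 = 1·17 + 10.

9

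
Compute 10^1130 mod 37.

26

Successive squares of 10 mod 37: 10^1≡10, 10^2≡26, 10^4≡10, 10^8≡26, 10^16≡10, 10^32≡26, 10^64≡10, 10^128≡26, 10^256≡10, 10^512≡26, 10^1024≡10.
Since 1130 = 2 + 8 + 32 + 64 + 1024 in binary, 10^1130 ≡ 26·26·26·10·10 ≡ 26 (mod 37).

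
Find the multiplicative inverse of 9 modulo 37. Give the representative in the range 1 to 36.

9·33 = 297 = 8·37 + 1, so 9⁻¹ ≡ 33 (mod 37).

33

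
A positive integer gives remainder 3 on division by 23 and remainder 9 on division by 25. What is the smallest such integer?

509

x ≡ 3 (mod 23) gives x ∈ {3, 26, 49, 72, 95, 118, 141, 164, …}.
The first of these with x mod 25 = 9 is 509.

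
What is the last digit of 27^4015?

3

Powers of 7 mod 10 repeat with period 4: 7, 9, 3, 1.
4015 mod 4 = 3, so the last digit matches 7^3 = 3.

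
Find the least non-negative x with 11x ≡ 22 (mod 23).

The inverse of 11 mod 23 is 21 (since 11·21 = 231 ≡ 1).
Multiplying both sides by 21: x ≡ 21·22 = 462 ≡ 2 (mod 23).

2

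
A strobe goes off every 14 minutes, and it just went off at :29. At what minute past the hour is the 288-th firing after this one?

41

288·14 = 4032.
4032 = 67·60 + 12, so 4032 mod 60 = 12.
(29 + 12) mod 60 = 41.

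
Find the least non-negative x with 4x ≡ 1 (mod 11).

3

4⁻¹ ≡ 3 (mod 11) because 4·3 = 12 = 1·11 + 1.
Multiplying both sides by 3: x ≡ 3·1 = 3 ≡ 3 (mod 11).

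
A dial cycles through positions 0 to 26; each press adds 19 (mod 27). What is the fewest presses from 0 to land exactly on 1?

10

19·10 = 190 = 7·27 + 1, so 19⁻¹ ≡ 10 (mod 27).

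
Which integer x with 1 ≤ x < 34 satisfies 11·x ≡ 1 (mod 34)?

31

34 = 3·11 + 1
11 = 11·1 + 0
Back-substituting gives 11·31 ≡ 1 (mod 34).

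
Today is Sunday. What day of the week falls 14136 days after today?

Wednesday

14136 − 2019·7 = 3, so 14136 ≡ 3 (mod 7).
Sunday + 3 days → Wednesday.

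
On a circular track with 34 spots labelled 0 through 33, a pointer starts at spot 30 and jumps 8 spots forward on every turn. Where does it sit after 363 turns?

363·8 = 2904.
Dividing 2904 by 34 gives quotient 85 and remainder 14.
(30 + 14) mod 34 = 10.

10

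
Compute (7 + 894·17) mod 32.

894·17 = 15198.
15198 = 474·32 + 30, so 15198 mod 32 = 30.
(7 + 30) mod 32 = 5.

5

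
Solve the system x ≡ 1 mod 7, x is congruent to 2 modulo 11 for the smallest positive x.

57

x ≡ 1 (mod 7) gives x ∈ {1, 8, 15, 22, 29, 36, 43, 50, …}.
The first of these with x mod 11 = 2 is 57.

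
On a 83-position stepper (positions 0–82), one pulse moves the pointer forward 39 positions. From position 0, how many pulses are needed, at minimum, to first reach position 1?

83 = 2·39 + 5
39 = 7·5 + 4
5 = 1·4 + 1
4 = 4·1 + 0
Back-substituting gives 39·66 ≡ 1 (mod 83).

66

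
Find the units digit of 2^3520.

6

Last digits of 2^n: 2, 4, 8, 6 (period 4).
3520 mod 4 = 0, so the last digit matches 2^4 = 6.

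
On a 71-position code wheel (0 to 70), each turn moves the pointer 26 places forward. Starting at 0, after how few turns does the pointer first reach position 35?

15

26⁻¹ ≡ 41 (mod 71) because 26·41 = 1066 = 15·71 + 1.
So x ≡ 41·35 = 1435 ≡ 15 (mod 71).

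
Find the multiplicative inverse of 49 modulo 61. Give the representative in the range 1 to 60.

5

49·5 = 245 = 4·61 + 1, so 49⁻¹ ≡ 5 (mod 61).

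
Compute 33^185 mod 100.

Square-and-reduce mod 100: 33^1≡33, 33^2≡89, 33^4≡21, 33^8≡41, 33^16≡81, 33^32≡61, 33^64≡21, 33^128≡41.
Since 185 = 1 + 8 + 16 + 32 + 128 in binary, 33^185 ≡ 33·41·81·61·41 ≡ 93 (mod 100).

93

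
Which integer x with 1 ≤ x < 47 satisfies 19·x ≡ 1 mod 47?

5

47 = 2·19 + 9
19 = 2·9 + 1
9 = 9·1 + 0
Back-substituting gives 19·5 ≡ 1 (mod 47).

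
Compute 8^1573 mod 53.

Successive squares of 8 mod 53: 8^1≡8, 8^2≡11, 8^4≡15, 8^8≡13, 8^16≡10, 8^32≡47, 8^64≡36, 8^128≡24, 8^256≡46, 8^512≡49, 8^1024≡16.
1573 = 1 + 4 + 32 + 512 + 1024, so 8^1573 ≡ 8·15·47·49·16 ≡ 23 (mod 53).

23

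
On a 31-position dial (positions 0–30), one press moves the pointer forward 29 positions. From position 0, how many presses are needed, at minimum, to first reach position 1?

31 = 1·29 + 2
29 = 14·2 + 1
2 = 2·1 + 0
Back-substituting gives 29·15 ≡ 1 (mod 31).

15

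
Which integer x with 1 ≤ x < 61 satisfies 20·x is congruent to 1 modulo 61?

58

20·58 = 1160 = 19·61 + 1, so 20⁻¹ ≡ 58 (mod 61).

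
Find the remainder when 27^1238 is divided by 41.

Successive squares of 27 mod 41: 27^1≡27, 27^2≡32, 27^4≡40, 27^8≡1, 27^16≡1, 27^32≡1, 27^64≡1, 27^128≡1, 27^256≡1, 27^512≡1, 27^1024≡1.
Since 1238 = 2 + 4 + 16 + 64 + 128 + 1024 in binary, 27^1238 ≡ 32·40·1·1·1·1 ≡ 9 (mod 41).

9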